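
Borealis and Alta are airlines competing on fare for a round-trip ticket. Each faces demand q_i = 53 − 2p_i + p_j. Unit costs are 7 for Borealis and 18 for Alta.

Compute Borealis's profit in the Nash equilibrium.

Borealis's profit: π = (p_{Borealis} − 7)(53 − 2p_{Borealis} + p_{Alta}).
∂π/∂p_{Borealis} = 67 − 4p_{Borealis} + p_{Alta} = 0 ⇒ p_{Borealis} = 16.75 + 0.25p_{Alta}.
Similarly p_{Alta} = 22.25 + 0.25p_{Borealis}.
Solving the two reaction functions simultaneously: (1 − (0.25)(0.25))p_{Borealis} = 16.75 + 0.25·22.25, so 0.9375p_{Borealis} = 22.3125 and p_{Borealis} = 23.8.
Then p_{Alta} = 22.25 + 0.25·23.8 = 28.2.
q_{Borealis} = 53 − 2·23.8 + 28.2 = 33.6.
Profit = (23.8 − 7)·33.6 = 564.48.

564.48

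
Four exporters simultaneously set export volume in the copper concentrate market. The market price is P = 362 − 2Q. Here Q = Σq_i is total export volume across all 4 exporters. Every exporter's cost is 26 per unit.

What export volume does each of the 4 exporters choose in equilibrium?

33.6

A representative exporter's profit is π_i = q_i(362 − 2Q) − 26q_i, with Q = q_i + Σ_{j≠i} q_j.
First-order condition: 336 − 4q_i − 2Σ_{j≠i} q_j = 0.
In a symmetric equilibrium every exporter chooses the same q, so Σ_{j≠i} q_j = 3q. The condition becomes 336 − 10q = 0, giving q = 336/10 = 33.6.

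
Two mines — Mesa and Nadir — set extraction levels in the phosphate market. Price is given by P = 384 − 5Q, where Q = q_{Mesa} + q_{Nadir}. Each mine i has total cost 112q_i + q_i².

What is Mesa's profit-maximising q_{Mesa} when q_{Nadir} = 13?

Mine Mesa's profit: π = q_{Mesa}(384 − 5(q_{Mesa} + q_{Nadir})) − 112q_{Mesa} − q_{Mesa}².
∂π/∂q_{Mesa} = 272 − 12q_{Mesa} − 5q_{Nadir} = 0, so q_{Mesa} = 68/3 − (5/12)q_{Nadir}.
At q_{Nadir} = 13: q_{Mesa} = 68/3 − (5/12)·13 = 17.25.

17.25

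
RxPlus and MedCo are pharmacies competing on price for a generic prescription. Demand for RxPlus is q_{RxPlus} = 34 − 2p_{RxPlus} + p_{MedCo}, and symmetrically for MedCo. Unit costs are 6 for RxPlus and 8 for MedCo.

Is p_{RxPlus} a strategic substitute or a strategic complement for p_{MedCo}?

RxPlus's profit: π = (p_{RxPlus} − 6)(34 − 2p_{RxPlus} + p_{MedCo}).
∂π/∂p_{RxPlus} = 46 − 4p_{RxPlus} + p_{MedCo} = 0 ⇒ p_{RxPlus} = 11.5 + 0.25p_{MedCo}.
The best-response slope dp_{RxPlus}/dp_{MedCo} = 0.25 > 0: the reaction function is upward-sloping, so the choices are strategic complements.

strategic complements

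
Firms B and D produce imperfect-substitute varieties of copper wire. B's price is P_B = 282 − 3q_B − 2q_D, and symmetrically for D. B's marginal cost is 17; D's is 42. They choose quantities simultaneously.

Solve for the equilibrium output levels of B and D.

Firm B's profit: π = q_B(282 − 3q_B − 2q_D) − 17q_B.
∂π/∂q_B = 265 − 6q_B − 2q_D = 0 ⇒ q_B = 265/6 − (1/3)q_D.
Similarly q_D = 40 − (1/3)q_B.
Plugging q_D into B's best response: q_B = 265/6 − (1/3)(40 − (1/3)q_B) ⇒ (8/9)q_B = 185/6, so q_B = 34.6875.
Then q_D = 40 − (1/3)·34.6875 = 28.4375.

34.6875, 28.4375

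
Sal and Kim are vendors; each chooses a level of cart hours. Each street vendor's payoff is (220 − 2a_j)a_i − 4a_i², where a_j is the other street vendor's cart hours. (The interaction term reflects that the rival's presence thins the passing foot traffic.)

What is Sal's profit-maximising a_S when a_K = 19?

22.75

Sal's payoff is (220 − 2a_K)a_S − 4a_S².
∂π/∂a_S = 220 − 2a_K − 8a_S = 0, so a_S = 27.5 − 0.25a_K.
At a_K = 19: a_S = 27.5 − 0.25·19 = 22.75.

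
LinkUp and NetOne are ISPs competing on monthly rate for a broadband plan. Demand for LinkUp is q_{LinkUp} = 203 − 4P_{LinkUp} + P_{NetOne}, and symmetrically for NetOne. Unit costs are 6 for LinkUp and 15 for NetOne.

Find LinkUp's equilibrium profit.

2916

LinkUp's profit: π = (P_{LinkUp} − 6)(203 − 4P_{LinkUp} + P_{NetOne}).
∂π/∂P_{LinkUp} = 227 − 8P_{LinkUp} + P_{NetOne} = 0 ⇒ P_{LinkUp} = 28.375 + 0.125P_{NetOne}.
Similarly P_{NetOne} = 32.875 + 0.125P_{LinkUp}.
Substituting the second reaction function into the first: P_{LinkUp} = 28.375 + 0.125(32.875 + 0.125P_{LinkUp}), which gives (63/64)P_{LinkUp} = 2079/64 ⇒ P_{LinkUp} = 33.
Then P_{NetOne} = 32.875 + 0.125·33 = 37.
q_{LinkUp} = 203 − 4·33 + 37 = 108.
Profit = (33 − 6)·108 = 2916.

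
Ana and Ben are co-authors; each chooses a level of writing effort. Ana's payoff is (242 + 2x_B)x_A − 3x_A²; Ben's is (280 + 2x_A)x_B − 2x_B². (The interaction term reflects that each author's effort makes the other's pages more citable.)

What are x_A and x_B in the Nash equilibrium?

Expanding Ana's payoff: 242x_A + 2x_Bx_A − 3x_A².
∂π/∂x_A = 242 + 2x_B − 6x_A = 0, so x_A = 121/3 + (1/3)x_B.
Likewise for Ben: x_B = 70 + 0.5x_A.
Substituting the second reaction function into the first: x_A = 121/3 + (1/3)(70 + 0.5x_A), which gives (5/6)x_A = 191/3 ⇒ x_A = 76.4.
Then x_B = 70 + 0.5·76.4 = 108.2.

76.4, 108.2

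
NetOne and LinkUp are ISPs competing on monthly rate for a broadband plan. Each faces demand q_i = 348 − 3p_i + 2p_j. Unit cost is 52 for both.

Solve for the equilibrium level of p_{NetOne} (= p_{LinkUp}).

126

NetOne's profit: π = (p_{NetOne} − 52)(348 − 3p_{NetOne} + 2p_{LinkUp}).
∂π/∂p_{NetOne} = 504 − 6p_{NetOne} + 2p_{LinkUp} = 0 ⇒ p_{NetOne} = 84 + (1/3)p_{LinkUp}.
The game is symmetric, so in equilibrium p_{LinkUp} = p_{NetOne}: the reaction function gives (2/3)p_{NetOne} = 84, hence p_{NetOne} = 126.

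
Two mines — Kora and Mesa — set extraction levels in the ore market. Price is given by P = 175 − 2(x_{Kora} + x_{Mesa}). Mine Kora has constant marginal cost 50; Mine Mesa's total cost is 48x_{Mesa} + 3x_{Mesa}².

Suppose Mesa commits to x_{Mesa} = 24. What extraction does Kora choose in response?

Mine Kora's profit: π = x_{Kora}(175 − 2(x_{Kora} + x_{Mesa})) − 50x_{Kora}.
∂π/∂x_{Kora} = 125 − 4x_{Kora} − 2x_{Mesa} = 0, so x_{Kora} = 31.25 − 0.5x_{Mesa}.
At x_{Mesa} = 24: x_{Kora} = 31.25 − 0.5·24 = 19.25.

19.25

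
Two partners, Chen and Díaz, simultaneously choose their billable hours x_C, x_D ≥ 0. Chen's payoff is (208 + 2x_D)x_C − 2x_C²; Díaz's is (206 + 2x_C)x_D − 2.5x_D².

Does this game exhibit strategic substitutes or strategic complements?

Expanding Chen's payoff: 208x_C + 2x_Dx_C − 2x_C².
∂π/∂x_C = 208 + 2x_D − 4x_C = 0, so x_C = 52 + 0.5x_D.
The best-response slope dx_C/dx_D = 0.5 > 0: the reaction function is upward-sloping, so the choices are strategic complements.

strategic complements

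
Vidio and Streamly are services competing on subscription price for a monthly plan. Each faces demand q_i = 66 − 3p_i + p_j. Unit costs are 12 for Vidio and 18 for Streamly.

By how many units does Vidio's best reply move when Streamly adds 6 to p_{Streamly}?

Vidio's profit: π = (p_{Vidio} − 12)(66 − 3p_{Vidio} + p_{Streamly}).
∂π/∂p_{Vidio} = 102 − 6p_{Vidio} + p_{Streamly} = 0 ⇒ p_{Vidio} = 17 + (1/6)p_{Streamly}.
The reaction-function slope is 1/6, so a 6-unit rise in p_{Streamly} moves p_{Vidio} by 1/6 × 6 = 1. Vidio's best response rises — the actions are strategic complements.

1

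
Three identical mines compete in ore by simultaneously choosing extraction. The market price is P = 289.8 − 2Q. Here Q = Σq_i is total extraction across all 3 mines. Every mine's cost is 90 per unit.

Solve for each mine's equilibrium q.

A representative mine's profit is π_i = q_i(289.8 − 2Q) − 90q_i, with Q = q_i + Σ_{j≠i} q_j.
First-order condition: 199.8 − 4q_i − 2Σ_{j≠i} q_j = 0.
In a symmetric equilibrium every mine chooses the same q, so Σ_{j≠i} q_j = 2q. The condition becomes 199.8 − 8q = 0, giving q = 199.8/8 = 24.975.

24.975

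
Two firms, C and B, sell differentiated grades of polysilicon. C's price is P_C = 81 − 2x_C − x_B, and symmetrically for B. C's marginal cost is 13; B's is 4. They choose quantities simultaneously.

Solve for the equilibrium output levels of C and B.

Firm C's profit: π = x_C(81 − 2x_C − x_B) − 13x_C.
∂π/∂x_C = 68 − 4x_C − x_B = 0 ⇒ x_C = 17 − 0.25x_B.
Similarly x_B = 19.25 − 0.25x_C.
Substituting the second reaction function into the first: x_C = 17 − 0.25(19.25 − 0.25x_C), which gives 0.9375x_C = 12.1875 ⇒ x_C = 13.
Then x_B = 19.25 − 0.25·13 = 16.

13, 16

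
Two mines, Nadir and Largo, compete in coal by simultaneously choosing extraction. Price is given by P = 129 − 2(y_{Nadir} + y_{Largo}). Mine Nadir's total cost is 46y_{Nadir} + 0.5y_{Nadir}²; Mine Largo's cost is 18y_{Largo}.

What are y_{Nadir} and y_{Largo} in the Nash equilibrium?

Mine Nadir's profit: π = y_{Nadir}(129 − 2(y_{Nadir} + y_{Largo})) − 46y_{Nadir} − 0.5y_{Nadir}².
∂π/∂y_{Nadir} = 83 − 5y_{Nadir} − 2y_{Largo} = 0, so y_{Nadir} = 16.6 − 0.4y_{Largo}.
For Largo: ∂π/∂y_{Largo} = 111 − 4y_{Largo} − 2y_{Nadir} = 0 ⇒ y_{Largo} = 27.75 − 0.5y_{Nadir}.
Solving the two reaction functions simultaneously: (1 − (−0.4)(−0.5))y_{Nadir} = 16.6 − 0.4·27.75, so 0.8y_{Nadir} = 5.5 and y_{Nadir} = 6.875.
Then y_{Largo} = 27.75 − 0.5·6.875 = 24.3125.

6.875, 24.3125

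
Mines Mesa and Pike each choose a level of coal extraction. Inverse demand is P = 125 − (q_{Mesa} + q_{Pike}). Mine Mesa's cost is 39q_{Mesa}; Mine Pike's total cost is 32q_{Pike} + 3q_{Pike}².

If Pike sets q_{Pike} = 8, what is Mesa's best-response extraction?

Mine Mesa's profit: π = q_{Mesa}(125 − (q_{Mesa} + q_{Pike})) − 39q_{Mesa}.
∂π/∂q_{Mesa} = 86 − 2q_{Mesa} − q_{Pike} = 0, so q_{Mesa} = 43 − 0.5q_{Pike}.
At q_{Pike} = 8: q_{Mesa} = 43 − 0.5·8 = 39.

39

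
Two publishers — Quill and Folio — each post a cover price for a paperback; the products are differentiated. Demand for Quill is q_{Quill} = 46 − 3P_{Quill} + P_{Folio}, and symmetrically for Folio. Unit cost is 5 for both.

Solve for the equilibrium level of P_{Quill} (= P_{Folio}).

12.2

Quill's profit: π = (P_{Quill} − 5)(46 − 3P_{Quill} + P_{Folio}).
∂π/∂P_{Quill} = 61 − 6P_{Quill} + P_{Folio} = 0 ⇒ P_{Quill} = 61/6 + (1/6)P_{Folio}.
By symmetry P_{Folio} = P_{Quill}; substituting into the reaction function, (5/6)P_{Quill} = 61/6 and P_{Quill} = 12.2.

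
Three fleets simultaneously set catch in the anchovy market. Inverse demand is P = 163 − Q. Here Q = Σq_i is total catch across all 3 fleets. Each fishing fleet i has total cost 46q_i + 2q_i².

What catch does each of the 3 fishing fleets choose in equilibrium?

14.625

A representative fishing fleet's profit is π_i = q_i(163 − Q) − 46q_i − 2q_i², with Q = q_i + Σ_{j≠i} q_j.
First-order condition: 117 − 6q_i − Σ_{j≠i} q_j = 0.
In a symmetric equilibrium every fishing fleet chooses the same q, so Σ_{j≠i} q_j = 2q. The condition becomes 117 − 8q = 0, giving q = 117/8 = 14.625.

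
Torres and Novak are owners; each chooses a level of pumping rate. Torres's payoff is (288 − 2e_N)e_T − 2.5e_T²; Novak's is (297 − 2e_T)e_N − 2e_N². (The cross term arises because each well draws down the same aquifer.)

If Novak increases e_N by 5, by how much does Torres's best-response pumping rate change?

Expanding Torres's payoff: 288e_T − 2e_Ne_T − 2.5e_T².
∂π/∂e_T = 288 − 2e_N − 5e_T = 0, so e_T = 57.6 − 0.4e_N.
The reaction-function slope is −0.4, so a 5-unit rise in e_N moves e_T by −0.4 × 5 = −2. Torres's best response falls — the actions are strategic substitutes.

-2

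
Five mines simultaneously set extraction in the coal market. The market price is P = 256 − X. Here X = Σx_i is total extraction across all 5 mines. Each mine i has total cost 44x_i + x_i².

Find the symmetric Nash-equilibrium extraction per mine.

26.5

A representative mine's profit is π_i = x_i(256 − X) − 44x_i − x_i², with X = x_i + Σ_{j≠i} x_j.
First-order condition: 212 − 4x_i − Σ_{j≠i} x_j = 0.
Imposing symmetry (x_j = x for all j) turns Σ_{j≠i} x_j into 4x, so 212 = 8x and x = 26.5.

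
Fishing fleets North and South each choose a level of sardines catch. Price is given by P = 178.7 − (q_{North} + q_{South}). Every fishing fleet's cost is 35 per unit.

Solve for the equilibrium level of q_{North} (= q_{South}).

47.9

Fishing fleet North's profit: π = q_{North}(178.7 − (q_{North} + q_{South})) − 35q_{North}.
∂π/∂q_{North} = 143.7 − 2q_{North} − q_{South} = 0, so q_{North} = 71.85 − 0.5q_{South}.
By symmetry q_{South} = q_{North}; substituting into the reaction function, 1.5q_{North} = 71.85 and q_{North} = 47.9.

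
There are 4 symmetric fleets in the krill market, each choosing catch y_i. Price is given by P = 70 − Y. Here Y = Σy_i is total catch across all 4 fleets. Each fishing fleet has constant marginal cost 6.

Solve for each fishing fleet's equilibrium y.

12.8

A representative fishing fleet's profit is π_i = y_i(70 − Y) − 6y_i, with Y = y_i + Σ_{j≠i} y_j.
First-order condition: 64 − 2y_i − Σ_{j≠i} y_j = 0.
Imposing symmetry (y_j = y for all j) turns Σ_{j≠i} y_j into 3y, so 64 = 5y and y = 12.8.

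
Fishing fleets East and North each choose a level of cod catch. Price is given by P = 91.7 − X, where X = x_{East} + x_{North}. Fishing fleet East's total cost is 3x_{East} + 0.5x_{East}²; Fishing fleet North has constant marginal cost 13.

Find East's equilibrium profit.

Fishing fleet East's profit: π = x_{East}(91.7 − (x_{East} + x_{North})) − 3x_{East} − 0.5x_{East}².
∂π/∂x_{East} = 88.7 − 3x_{East} − x_{North} = 0, so x_{East} = 887/30 − (1/3)x_{North}.
For North: ∂π/∂x_{North} = 78.7 − 2x_{North} − x_{East} = 0 ⇒ x_{North} = 39.35 − 0.5x_{East}.
Plugging x_{North} into East's best response: x_{East} = 887/30 − (1/3)(39.35 − 0.5x_{East}) ⇒ (5/6)x_{East} = 16.45, so x_{East} = 19.74.
Then x_{North} = 39.35 − 0.5·19.74 = 29.48.
Price P = 91.7 − 49.22 = 42.48.
East's profit: (42.48 − 3)·19.74 − 0.5(19.74)² = 584.5014.

584.5014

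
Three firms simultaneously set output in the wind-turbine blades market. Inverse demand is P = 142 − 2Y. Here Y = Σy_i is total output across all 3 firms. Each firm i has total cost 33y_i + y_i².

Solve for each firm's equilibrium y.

10.9

A representative firm's profit is π_i = y_i(142 − 2Y) − 33y_i − y_i², with Y = y_i + Σ_{j≠i} y_j.
First-order condition: 109 − 6y_i − 2Σ_{j≠i} y_j = 0.
Imposing symmetry (y_j = y for all j) turns Σ_{j≠i} y_j into 2y, so 109 = 10y and y = 10.9.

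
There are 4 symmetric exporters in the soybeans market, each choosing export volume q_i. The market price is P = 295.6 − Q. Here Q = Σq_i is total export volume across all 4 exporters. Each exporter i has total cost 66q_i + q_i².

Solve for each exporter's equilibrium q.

A representative exporter's profit is π_i = q_i(295.6 − Q) − 66q_i − q_i², with Q = q_i + Σ_{j≠i} q_j.
First-order condition: 229.6 − 4q_i − Σ_{j≠i} q_j = 0.
Imposing symmetry (q_j = q for all j) turns Σ_{j≠i} q_j into 3q, so 229.6 = 7q and q = 32.8.

32.8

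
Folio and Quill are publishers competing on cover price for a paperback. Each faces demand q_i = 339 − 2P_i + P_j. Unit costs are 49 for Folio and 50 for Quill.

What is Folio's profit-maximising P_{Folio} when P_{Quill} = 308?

Folio's profit: π = (P_{Folio} − 49)(339 − 2P_{Folio} + P_{Quill}).
∂π/∂P_{Folio} = 437 − 4P_{Folio} + P_{Quill} = 0 ⇒ P_{Folio} = 109.25 + 0.25P_{Quill}.
At P_{Quill} = 308: P_{Folio} = 109.25 + 0.25·308 = 186.25.

186.25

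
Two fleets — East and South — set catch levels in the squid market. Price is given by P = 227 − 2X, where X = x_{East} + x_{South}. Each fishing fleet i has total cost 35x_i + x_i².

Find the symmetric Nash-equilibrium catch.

Fishing fleet East's profit: π = x_{East}(227 − 2(x_{East} + x_{South})) − 35x_{East} − x_{East}².
∂π/∂x_{East} = 192 − 6x_{East} − 2x_{South} = 0, so x_{East} = 32 − (1/3)x_{South}.
By symmetry x_{South} = x_{East}; substituting into the reaction function, (4/3)x_{East} = 32 and x_{East} = 24.

24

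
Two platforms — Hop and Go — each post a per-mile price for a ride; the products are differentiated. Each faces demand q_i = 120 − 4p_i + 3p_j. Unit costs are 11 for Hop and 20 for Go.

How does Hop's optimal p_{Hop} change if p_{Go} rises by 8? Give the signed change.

Hop's profit: π = (p_{Hop} − 11)(120 − 4p_{Hop} + 3p_{Go}).
∂π/∂p_{Hop} = 164 − 8p_{Hop} + 3p_{Go} = 0 ⇒ p_{Hop} = 20.5 + 0.375p_{Go}.
The reaction-function slope is 0.375, so an 8-unit rise in p_{Go} moves p_{Hop} by 0.375 × 8 = 3. Hop's best response rises — the actions are strategic complements.

3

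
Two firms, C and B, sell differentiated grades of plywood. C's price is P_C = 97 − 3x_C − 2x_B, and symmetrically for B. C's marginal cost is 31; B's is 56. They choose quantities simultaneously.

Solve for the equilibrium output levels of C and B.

Firm C's profit: π = x_C(97 − 3x_C − 2x_B) − 31x_C.
∂π/∂x_C = 66 − 6x_C − 2x_B = 0 ⇒ x_C = 11 − (1/3)x_B.
Similarly x_B = 41/6 − (1/3)x_C.
Plugging x_B into C's best response: x_C = 11 − (1/3)(41/6 − (1/3)x_C) ⇒ (8/9)x_C = 157/18, so x_C = 9.8125.
Then x_B = 41/6 − (1/3)·9.8125 = 3.5625.

9.8125, 3.5625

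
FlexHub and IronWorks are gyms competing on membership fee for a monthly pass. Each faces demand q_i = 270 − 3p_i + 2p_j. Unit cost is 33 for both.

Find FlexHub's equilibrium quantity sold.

FlexHub's profit: π = (p_{FlexHub} − 33)(270 − 3p_{FlexHub} + 2p_{IronWorks}).
∂π/∂p_{FlexHub} = 369 − 6p_{FlexHub} + 2p_{IronWorks} = 0 ⇒ p_{FlexHub} = 61.5 + (1/3)p_{IronWorks}.
By symmetry p_{IronWorks} = p_{FlexHub}; substituting into the reaction function, (2/3)p_{FlexHub} = 61.5 and p_{FlexHub} = 92.25.
q_{FlexHub} = 270 − 3·92.25 + 2·92.25 = 177.75.

177.75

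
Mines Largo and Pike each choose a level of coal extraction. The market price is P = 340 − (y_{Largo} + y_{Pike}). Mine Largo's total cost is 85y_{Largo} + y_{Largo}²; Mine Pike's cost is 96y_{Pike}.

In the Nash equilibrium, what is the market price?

199

Mine Largo's profit: π = y_{Largo}(340 − (y_{Largo} + y_{Pike})) − 85y_{Largo} − y_{Largo}².
∂π/∂y_{Largo} = 255 − 4y_{Largo} − y_{Pike} = 0, so y_{Largo} = 63.75 − 0.25y_{Pike}.
For Pike: ∂π/∂y_{Pike} = 244 − 2y_{Pike} − y_{Largo} = 0 ⇒ y_{Pike} = 122 − 0.5y_{Largo}.
Solving the two reaction functions simultaneously: (1 − (−0.25)(−0.5))y_{Largo} = 63.75 − 0.25·122, so 0.875y_{Largo} = 33.25 and y_{Largo} = 38.
Then y_{Pike} = 122 − 0.5·38 = 103.
Equilibrium price: P = 340 − 141 = 199.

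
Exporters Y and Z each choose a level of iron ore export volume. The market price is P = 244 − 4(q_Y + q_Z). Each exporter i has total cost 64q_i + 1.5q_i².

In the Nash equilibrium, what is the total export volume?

Exporter Y's profit: π = q_Y(244 − 4(q_Y + q_Z)) − 64q_Y − 1.5q_Y².
∂π/∂q_Y = 180 − 11q_Y − 4q_Z = 0, so q_Y = 180/11 − (4/11)q_Z.
By symmetry q_Z = q_Y; substituting into the reaction function, (15/11)q_Y = 180/11 and q_Y = 12.
Total export volume: 12 + 12 = 24.

24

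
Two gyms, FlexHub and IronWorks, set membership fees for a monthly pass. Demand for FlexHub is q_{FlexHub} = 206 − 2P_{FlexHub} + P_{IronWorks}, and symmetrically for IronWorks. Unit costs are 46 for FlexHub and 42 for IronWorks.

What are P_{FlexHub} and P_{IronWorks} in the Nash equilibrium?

98.8, 97.2

FlexHub's profit: π = (P_{FlexHub} − 46)(206 − 2P_{FlexHub} + P_{IronWorks}).
∂π/∂P_{FlexHub} = 298 − 4P_{FlexHub} + P_{IronWorks} = 0 ⇒ P_{FlexHub} = 74.5 + 0.25P_{IronWorks}.
Similarly P_{IronWorks} = 72.5 + 0.25P_{FlexHub}.
Solving the two reaction functions simultaneously: (1 − (0.25)(0.25))P_{FlexHub} = 74.5 + 0.25·72.5, so 0.9375P_{FlexHub} = 92.625 and P_{FlexHub} = 98.8.
Then P_{IronWorks} = 72.5 + 0.25·98.8 = 97.2.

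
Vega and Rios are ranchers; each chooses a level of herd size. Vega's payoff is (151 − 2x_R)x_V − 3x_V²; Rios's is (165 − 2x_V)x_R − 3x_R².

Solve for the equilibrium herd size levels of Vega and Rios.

18, 21.5

Expanding Vega's payoff: 151x_V − 2x_Rx_V − 3x_V².
∂π/∂x_V = 151 − 2x_R − 6x_V = 0, so x_V = 151/6 − (1/3)x_R.
Likewise for Rios: x_R = 27.5 − (1/3)x_V.
Plugging x_R into Vega's best response: x_V = 151/6 − (1/3)(27.5 − (1/3)x_V) ⇒ (8/9)x_V = 16, so x_V = 18.
Then x_R = 27.5 − (1/3)·18 = 21.5.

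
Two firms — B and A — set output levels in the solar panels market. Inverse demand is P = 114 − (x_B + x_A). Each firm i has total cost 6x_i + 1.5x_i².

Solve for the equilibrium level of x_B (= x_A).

Firm B's profit: π = x_B(114 − (x_B + x_A)) − 6x_B − 1.5x_B².
∂π/∂x_B = 108 − 5x_B − x_A = 0, so x_B = 21.6 − 0.2x_A.
Setting x_B = x_A in the reaction function: x_B = 21.6 − 0.2x_B, so x_B = 21.6 / 1.2 = 18.

18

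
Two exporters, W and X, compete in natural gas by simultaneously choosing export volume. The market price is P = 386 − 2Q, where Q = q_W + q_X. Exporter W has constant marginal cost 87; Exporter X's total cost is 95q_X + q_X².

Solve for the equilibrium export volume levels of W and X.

Exporter W's profit: π = q_W(386 − 2(q_W + q_X)) − 87q_W.
∂π/∂q_W = 299 − 4q_W − 2q_X = 0, so q_W = 74.75 − 0.5q_X.
For X: ∂π/∂q_X = 291 − 6q_X − 2q_W = 0 ⇒ q_X = 48.5 − (1/3)q_W.
Plugging q_X into W's best response: q_W = 74.75 − 0.5(48.5 − (1/3)q_W) ⇒ (5/6)q_W = 50.5, so q_W = 60.6.
Then q_X = 48.5 − (1/3)·60.6 = 28.3.

60.6, 28.3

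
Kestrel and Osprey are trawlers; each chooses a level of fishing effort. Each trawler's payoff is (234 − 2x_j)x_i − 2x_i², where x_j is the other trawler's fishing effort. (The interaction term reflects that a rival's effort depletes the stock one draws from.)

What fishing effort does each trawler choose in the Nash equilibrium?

39

Kestrel's payoff is (234 − 2x_O)x_K − 2x_K².
∂π/∂x_K = 234 − 2x_O − 4x_K = 0, so x_K = 58.5 − 0.5x_O.
By symmetry x_O = x_K; substituting into the reaction function, 1.5x_K = 58.5 and x_K = 39.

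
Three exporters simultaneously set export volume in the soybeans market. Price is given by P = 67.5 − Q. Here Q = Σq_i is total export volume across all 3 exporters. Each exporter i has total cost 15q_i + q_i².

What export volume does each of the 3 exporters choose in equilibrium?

A representative exporter's profit is π_i = q_i(67.5 − Q) − 15q_i − q_i², with Q = q_i + Σ_{j≠i} q_j.
First-order condition: 52.5 − 4q_i − Σ_{j≠i} q_j = 0.
Imposing symmetry (q_j = q for all j) turns Σ_{j≠i} q_j into 2q, so 52.5 = 6q and q = 8.75.

8.75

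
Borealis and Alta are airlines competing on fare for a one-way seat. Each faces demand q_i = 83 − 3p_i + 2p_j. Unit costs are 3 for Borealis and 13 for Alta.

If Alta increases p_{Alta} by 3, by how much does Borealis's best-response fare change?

Borealis's profit: π = (p_{Borealis} − 3)(83 − 3p_{Borealis} + 2p_{Alta}).
∂π/∂p_{Borealis} = 92 − 6p_{Borealis} + 2p_{Alta} = 0 ⇒ p_{Borealis} = 46/3 + (1/3)p_{Alta}.
The reaction-function slope is 1/3, so a 3-unit rise in p_{Alta} moves p_{Borealis} by 1/3 × 3 = 1. Borealis's best response rises — the actions are strategic complements.

1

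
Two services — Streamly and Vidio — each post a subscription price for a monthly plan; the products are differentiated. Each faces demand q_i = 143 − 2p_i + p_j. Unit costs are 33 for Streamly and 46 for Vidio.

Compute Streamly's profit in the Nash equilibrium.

2949.12

Streamly's profit: π = (p_{Streamly} − 33)(143 − 2p_{Streamly} + p_{Vidio}).
∂π/∂p_{Streamly} = 209 − 4p_{Streamly} + p_{Vidio} = 0 ⇒ p_{Streamly} = 52.25 + 0.25p_{Vidio}.
Similarly p_{Vidio} = 58.75 + 0.25p_{Streamly}.
Substituting the second reaction function into the first: p_{Streamly} = 52.25 + 0.25(58.75 + 0.25p_{Streamly}), which gives 0.9375p_{Streamly} = 66.9375 ⇒ p_{Streamly} = 71.4.
Then p_{Vidio} = 58.75 + 0.25·71.4 = 76.6.
q_{Streamly} = 143 − 2·71.4 + 76.6 = 76.8.
Profit = (71.4 − 33)·76.8 = 2949.12.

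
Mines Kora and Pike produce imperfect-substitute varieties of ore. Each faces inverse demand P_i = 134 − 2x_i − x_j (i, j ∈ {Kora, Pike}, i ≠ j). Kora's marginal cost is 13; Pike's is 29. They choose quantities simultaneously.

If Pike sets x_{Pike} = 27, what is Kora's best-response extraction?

23.5

Mine Kora's profit: π = x_{Kora}(134 − 2x_{Kora} − x_{Pike}) − 13x_{Kora}.
∂π/∂x_{Kora} = 121 − 4x_{Kora} − x_{Pike} = 0 ⇒ x_{Kora} = 30.25 − 0.25x_{Pike}.
At x_{Pike} = 27: x_{Kora} = 30.25 − 0.25·27 = 23.5.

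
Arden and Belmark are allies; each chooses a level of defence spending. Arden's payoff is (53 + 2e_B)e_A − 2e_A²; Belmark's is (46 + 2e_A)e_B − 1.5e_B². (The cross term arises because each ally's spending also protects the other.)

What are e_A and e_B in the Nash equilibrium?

Expanding Arden's payoff: 53e_A + 2e_Be_A − 2e_A².
∂π/∂e_A = 53 + 2e_B − 4e_A = 0, so e_A = 13.25 + 0.5e_B.
Likewise for Belmark: e_B = 46/3 + (2/3)e_A.
Plugging e_B into Arden's best response: e_A = 13.25 + 0.5(46/3 + (2/3)e_A) ⇒ (2/3)e_A = 251/12, so e_A = 31.375.
Then e_B = 46/3 + (2/3)·31.375 = 36.25.

31.375, 36.25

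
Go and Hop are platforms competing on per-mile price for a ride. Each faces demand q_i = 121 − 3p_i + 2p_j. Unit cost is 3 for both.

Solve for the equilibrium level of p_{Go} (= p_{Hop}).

32.5

Go's profit: π = (p_{Go} − 3)(121 − 3p_{Go} + 2p_{Hop}).
∂π/∂p_{Go} = 130 − 6p_{Go} + 2p_{Hop} = 0 ⇒ p_{Go} = 65/3 + (1/3)p_{Hop}.
Setting p_{Go} = p_{Hop} in the reaction function: p_{Go} = 65/3 + (1/3)p_{Go}, so p_{Go} = (65/3) / (2/3) = 32.5.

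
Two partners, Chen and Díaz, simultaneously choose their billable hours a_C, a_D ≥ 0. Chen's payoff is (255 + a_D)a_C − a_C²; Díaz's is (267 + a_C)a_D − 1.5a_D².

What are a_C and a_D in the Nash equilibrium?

Expanding Chen's payoff: 255a_C + a_Da_C − a_C².
∂π/∂a_C = 255 + a_D − 2a_C = 0, so a_C = 127.5 + 0.5a_D.
Likewise for Díaz: a_D = 89 + (1/3)a_C.
Solving the two reaction functions simultaneously: (1 − (0.5)(1/3))a_C = 127.5 + 0.5·89, so (5/6)a_C = 172 and a_C = 206.4.
Then a_D = 89 + (1/3)·206.4 = 157.8.

206.4, 157.8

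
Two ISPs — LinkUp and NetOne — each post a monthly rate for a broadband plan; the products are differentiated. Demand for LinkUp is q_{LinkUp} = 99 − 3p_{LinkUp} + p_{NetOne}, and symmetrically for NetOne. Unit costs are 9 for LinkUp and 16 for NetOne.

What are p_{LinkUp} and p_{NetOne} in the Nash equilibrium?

LinkUp's profit: π = (p_{LinkUp} − 9)(99 − 3p_{LinkUp} + p_{NetOne}).
∂π/∂p_{LinkUp} = 126 − 6p_{LinkUp} + p_{NetOne} = 0 ⇒ p_{LinkUp} = 21 + (1/6)p_{NetOne}.
Similarly p_{NetOne} = 24.5 + (1/6)p_{LinkUp}.
Plugging p_{NetOne} into LinkUp's best response: p_{LinkUp} = 21 + (1/6)(24.5 + (1/6)p_{LinkUp}) ⇒ (35/36)p_{LinkUp} = 301/12, so p_{LinkUp} = 25.8.
Then p_{NetOne} = 24.5 + (1/6)·25.8 = 28.8.

25.8, 28.8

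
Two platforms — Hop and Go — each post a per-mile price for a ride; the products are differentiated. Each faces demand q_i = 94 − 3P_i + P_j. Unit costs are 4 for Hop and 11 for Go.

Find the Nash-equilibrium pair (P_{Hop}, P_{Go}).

21.8, 24.8

Hop's profit: π = (P_{Hop} − 4)(94 − 3P_{Hop} + P_{Go}).
∂π/∂P_{Hop} = 106 − 6P_{Hop} + P_{Go} = 0 ⇒ P_{Hop} = 53/3 + (1/6)P_{Go}.
Similarly P_{Go} = 127/6 + (1/6)P_{Hop}.
Substituting the second reaction function into the first: P_{Hop} = 53/3 + (1/6)(127/6 + (1/6)P_{Hop}), which gives (35/36)P_{Hop} = 763/36 ⇒ P_{Hop} = 21.8.
Then P_{Go} = 127/6 + (1/6)·21.8 = 24.8.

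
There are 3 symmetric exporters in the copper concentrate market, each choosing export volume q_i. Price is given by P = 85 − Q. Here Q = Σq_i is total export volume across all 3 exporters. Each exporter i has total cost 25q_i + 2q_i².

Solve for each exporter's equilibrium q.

A representative exporter's profit is π_i = q_i(85 − Q) − 25q_i − 2q_i², with Q = q_i + Σ_{j≠i} q_j.
First-order condition: 60 − 6q_i − Σ_{j≠i} q_j = 0.
Imposing symmetry (q_j = q for all j) turns Σ_{j≠i} q_j into 2q, so 60 = 8q and q = 7.5.

7.5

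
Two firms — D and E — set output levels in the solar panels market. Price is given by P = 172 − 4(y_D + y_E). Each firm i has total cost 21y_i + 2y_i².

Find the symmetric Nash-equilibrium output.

9.4375

Firm D's profit: π = y_D(172 − 4(y_D + y_E)) − 21y_D − 2y_D².
∂π/∂y_D = 151 − 12y_D − 4y_E = 0, so y_D = 151/12 − (1/3)y_E.
By symmetry y_E = y_D; substituting into the reaction function, (4/3)y_D = 151/12 and y_D = 9.4375.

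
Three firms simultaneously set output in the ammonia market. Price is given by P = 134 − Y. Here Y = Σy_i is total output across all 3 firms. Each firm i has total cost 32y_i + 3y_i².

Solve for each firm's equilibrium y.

10.2

A representative firm's profit is π_i = y_i(134 − Y) − 32y_i − 3y_i², with Y = y_i + Σ_{j≠i} y_j.
First-order condition: 102 − 8y_i − Σ_{j≠i} y_j = 0.
In a symmetric equilibrium every firm chooses the same y, so Σ_{j≠i} y_j = 2y. The condition becomes 102 − 10y = 0, giving y = 102/10 = 10.2.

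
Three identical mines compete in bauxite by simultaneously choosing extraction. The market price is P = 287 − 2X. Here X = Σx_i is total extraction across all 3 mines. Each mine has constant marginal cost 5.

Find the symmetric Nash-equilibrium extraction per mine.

A representative mine's profit is π_i = x_i(287 − 2X) − 5x_i, with X = x_i + Σ_{j≠i} x_j.
First-order condition: 282 − 4x_i − 2Σ_{j≠i} x_j = 0.
Imposing symmetry (x_j = x for all j) turns Σ_{j≠i} x_j into 2x, so 282 = 8x and x = 35.25.

35.25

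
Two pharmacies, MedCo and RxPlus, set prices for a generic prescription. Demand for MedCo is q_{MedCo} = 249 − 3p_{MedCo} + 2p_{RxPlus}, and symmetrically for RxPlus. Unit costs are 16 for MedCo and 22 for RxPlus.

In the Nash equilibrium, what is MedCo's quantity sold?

MedCo's profit: π = (p_{MedCo} − 16)(249 − 3p_{MedCo} + 2p_{RxPlus}).
∂π/∂p_{MedCo} = 297 − 6p_{MedCo} + 2p_{RxPlus} = 0 ⇒ p_{MedCo} = 49.5 + (1/3)p_{RxPlus}.
Similarly p_{RxPlus} = 52.5 + (1/3)p_{MedCo}.
Plugging p_{RxPlus} into MedCo's best response: p_{MedCo} = 49.5 + (1/3)(52.5 + (1/3)p_{MedCo}) ⇒ (8/9)p_{MedCo} = 67, so p_{MedCo} = 75.375.
Then p_{RxPlus} = 52.5 + (1/3)·75.375 = 77.625.
q_{MedCo} = 249 − 3·75.375 + 2·77.625 = 178.125.

178.125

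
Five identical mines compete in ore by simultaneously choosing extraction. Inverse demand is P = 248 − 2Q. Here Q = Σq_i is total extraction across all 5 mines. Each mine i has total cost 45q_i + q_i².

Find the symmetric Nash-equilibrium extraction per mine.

14.5

A representative mine's profit is π_i = q_i(248 − 2Q) − 45q_i − q_i², with Q = q_i + Σ_{j≠i} q_j.
First-order condition: 203 − 6q_i − 2Σ_{j≠i} q_j = 0.
In a symmetric equilibrium every mine chooses the same q, so Σ_{j≠i} q_j = 4q. The condition becomes 203 − 14q = 0, giving q = 203/14 = 14.5.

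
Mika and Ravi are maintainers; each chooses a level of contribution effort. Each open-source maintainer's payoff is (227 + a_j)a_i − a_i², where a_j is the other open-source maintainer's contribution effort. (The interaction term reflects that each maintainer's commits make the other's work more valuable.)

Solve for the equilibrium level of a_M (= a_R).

227

Mika's payoff is (227 + a_R)a_M − a_M².
∂π/∂a_M = 227 + a_R − 2a_M = 0, so a_M = 113.5 + 0.5a_R.
By symmetry a_R = a_M; substituting into the reaction function, 0.5a_M = 113.5 and a_M = 227.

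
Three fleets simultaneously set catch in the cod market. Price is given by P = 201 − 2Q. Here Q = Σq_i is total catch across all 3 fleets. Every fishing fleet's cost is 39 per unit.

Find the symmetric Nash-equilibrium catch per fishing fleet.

20.25

A representative fishing fleet's profit is π_i = q_i(201 − 2Q) − 39q_i, with Q = q_i + Σ_{j≠i} q_j.
First-order condition: 162 − 4q_i − 2Σ_{j≠i} q_j = 0.
Imposing symmetry (q_j = q for all j) turns Σ_{j≠i} q_j into 2q, so 162 = 8q and q = 20.25.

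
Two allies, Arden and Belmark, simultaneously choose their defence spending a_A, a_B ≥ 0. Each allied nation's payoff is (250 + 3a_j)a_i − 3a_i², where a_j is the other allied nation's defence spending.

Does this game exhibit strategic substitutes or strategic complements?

strategic complements

Arden's payoff is (250 + 3a_B)a_A − 3a_A².
∂π/∂a_A = 250 + 3a_B − 6a_A = 0, so a_A = 125/3 + 0.5a_B.
The best-response slope da_A/da_B = 0.5 > 0: the reaction function is upward-sloping, so the choices are strategic complements.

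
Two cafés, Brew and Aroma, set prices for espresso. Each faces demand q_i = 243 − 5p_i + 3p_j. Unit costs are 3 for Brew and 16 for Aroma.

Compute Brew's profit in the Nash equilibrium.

Brew's profit: π = (p_{Brew} − 3)(243 − 5p_{Brew} + 3p_{Aroma}).
∂π/∂p_{Brew} = 258 − 10p_{Brew} + 3p_{Aroma} = 0 ⇒ p_{Brew} = 25.8 + 0.3p_{Aroma}.
Similarly p_{Aroma} = 32.3 + 0.3p_{Brew}.
Solving the two reaction functions simultaneously: (1 − (0.3)(0.3))p_{Brew} = 25.8 + 0.3·32.3, so 0.91p_{Brew} = 35.49 and p_{Brew} = 39.
Then p_{Aroma} = 32.3 + 0.3·39 = 44.
q_{Brew} = 243 − 5·39 + 3·44 = 180.
Profit = (39 − 3)·180 = 6480.

6480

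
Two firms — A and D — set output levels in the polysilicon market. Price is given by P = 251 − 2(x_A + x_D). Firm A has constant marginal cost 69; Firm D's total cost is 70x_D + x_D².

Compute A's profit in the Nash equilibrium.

2664.5

Firm A's profit: π = x_A(251 − 2(x_A + x_D)) − 69x_A.
∂π/∂x_A = 182 − 4x_A − 2x_D = 0, so x_A = 45.5 − 0.5x_D.
For D: ∂π/∂x_D = 181 − 6x_D − 2x_A = 0 ⇒ x_D = 181/6 − (1/3)x_A.
Plugging x_D into A's best response: x_A = 45.5 − 0.5(181/6 − (1/3)x_A) ⇒ (5/6)x_A = 365/12, so x_A = 36.5.
Then x_D = 181/6 − (1/3)·36.5 = 18.
Price P = 251 − 2·54.5 = 142.
A's profit: (142 − 69)·36.5 = 2664.5.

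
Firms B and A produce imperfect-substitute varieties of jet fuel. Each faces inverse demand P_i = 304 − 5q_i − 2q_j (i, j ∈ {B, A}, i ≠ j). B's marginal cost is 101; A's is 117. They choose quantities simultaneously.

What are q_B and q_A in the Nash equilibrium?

Firm B's profit: π = q_B(304 − 5q_B − 2q_A) − 101q_B.
∂π/∂q_B = 203 − 10q_B − 2q_A = 0 ⇒ q_B = 20.3 − 0.2q_A.
Similarly q_A = 18.7 − 0.2q_B.
Substituting the second reaction function into the first: q_B = 20.3 − 0.2(18.7 − 0.2q_B), which gives 0.96q_B = 16.56 ⇒ q_B = 17.25.
Then q_A = 18.7 − 0.2·17.25 = 15.25.

17.25, 15.25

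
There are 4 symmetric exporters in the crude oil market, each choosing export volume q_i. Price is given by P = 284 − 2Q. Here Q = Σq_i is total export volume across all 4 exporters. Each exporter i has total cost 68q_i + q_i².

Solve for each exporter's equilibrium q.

18

A representative exporter's profit is π_i = q_i(284 − 2Q) − 68q_i − q_i², with Q = q_i + Σ_{j≠i} q_j.
First-order condition: 216 − 6q_i − 2Σ_{j≠i} q_j = 0.
With identical exporters, set every q_j = q: then 216 − 6q − 6q = 0, i.e. q = 216/12 = 18.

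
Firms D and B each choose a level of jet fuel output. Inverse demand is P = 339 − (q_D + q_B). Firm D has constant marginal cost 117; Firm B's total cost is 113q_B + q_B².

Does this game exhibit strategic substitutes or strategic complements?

Firm D's profit: π = q_D(339 − (q_D + q_B)) − 117q_D.
∂π/∂q_D = 222 − 2q_D − q_B = 0, so q_D = 111 − 0.5q_B.
The best-response slope dq_D/dq_B = −0.5 < 0: the reaction function is downward-sloping, so the choices are strategic substitutes.

strategic substitutes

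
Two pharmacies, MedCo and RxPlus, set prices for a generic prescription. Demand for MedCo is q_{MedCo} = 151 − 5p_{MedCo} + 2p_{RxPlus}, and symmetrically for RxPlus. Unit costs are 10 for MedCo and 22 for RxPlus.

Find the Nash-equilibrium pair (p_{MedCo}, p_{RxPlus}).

MedCo's profit: π = (p_{MedCo} − 10)(151 − 5p_{MedCo} + 2p_{RxPlus}).
∂π/∂p_{MedCo} = 201 − 10p_{MedCo} + 2p_{RxPlus} = 0 ⇒ p_{MedCo} = 20.1 + 0.2p_{RxPlus}.
Similarly p_{RxPlus} = 26.1 + 0.2p_{MedCo}.
Solving the two reaction functions simultaneously: (1 − (0.2)(0.2))p_{MedCo} = 20.1 + 0.2·26.1, so 0.96p_{MedCo} = 25.32 and p_{MedCo} = 26.375.
Then p_{RxPlus} = 26.1 + 0.2·26.375 = 31.375.

26.375, 31.375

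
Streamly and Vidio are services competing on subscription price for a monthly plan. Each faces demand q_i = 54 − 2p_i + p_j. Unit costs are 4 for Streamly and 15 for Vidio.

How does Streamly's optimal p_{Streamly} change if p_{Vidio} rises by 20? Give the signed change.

Streamly's profit: π = (p_{Streamly} − 4)(54 − 2p_{Streamly} + p_{Vidio}).
∂π/∂p_{Streamly} = 62 − 4p_{Streamly} + p_{Vidio} = 0 ⇒ p_{Streamly} = 15.5 + 0.25p_{Vidio}.
The reaction-function slope is 0.25, so a 20-unit rise in p_{Vidio} moves p_{Streamly} by 0.25 × 20 = 5. Streamly's best response rises — the actions are strategic complements.

5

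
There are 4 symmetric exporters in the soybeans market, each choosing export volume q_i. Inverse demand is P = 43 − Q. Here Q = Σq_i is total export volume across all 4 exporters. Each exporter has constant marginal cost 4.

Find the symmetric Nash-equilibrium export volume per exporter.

7.8

A representative exporter's profit is π_i = q_i(43 − Q) − 4q_i, with Q = q_i + Σ_{j≠i} q_j.
First-order condition: 39 − 2q_i − Σ_{j≠i} q_j = 0.
In a symmetric equilibrium every exporter chooses the same q, so Σ_{j≠i} q_j = 3q. The condition becomes 39 − 5q = 0, giving q = 39/5 = 7.8.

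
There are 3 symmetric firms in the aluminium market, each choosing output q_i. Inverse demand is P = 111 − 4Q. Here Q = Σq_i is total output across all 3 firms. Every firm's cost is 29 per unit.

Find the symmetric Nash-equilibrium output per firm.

5.125

A representative firm's profit is π_i = q_i(111 − 4Q) − 29q_i, with Q = q_i + Σ_{j≠i} q_j.
First-order condition: 82 − 8q_i − 4Σ_{j≠i} q_j = 0.
In a symmetric equilibrium every firm chooses the same q, so Σ_{j≠i} q_j = 2q. The condition becomes 82 − 16q = 0, giving q = 82/16 = 5.125.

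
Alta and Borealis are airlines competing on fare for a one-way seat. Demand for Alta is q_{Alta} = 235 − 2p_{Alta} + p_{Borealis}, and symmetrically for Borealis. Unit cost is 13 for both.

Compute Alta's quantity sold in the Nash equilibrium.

148

Alta's profit: π = (p_{Alta} − 13)(235 − 2p_{Alta} + p_{Borealis}).
∂π/∂p_{Alta} = 261 − 4p_{Alta} + p_{Borealis} = 0 ⇒ p_{Alta} = 65.25 + 0.25p_{Borealis}.
Setting p_{Alta} = p_{Borealis} in the reaction function: p_{Alta} = 65.25 + 0.25p_{Alta}, so p_{Alta} = 65.25 / 0.75 = 87.
q_{Alta} = 235 − 2·87 + 87 = 148.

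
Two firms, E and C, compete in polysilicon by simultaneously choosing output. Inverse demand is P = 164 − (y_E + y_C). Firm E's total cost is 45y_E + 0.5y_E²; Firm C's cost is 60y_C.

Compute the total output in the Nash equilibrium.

Firm E's profit: π = y_E(164 − (y_E + y_C)) − 45y_E − 0.5y_E².
∂π/∂y_E = 119 − 3y_E − y_C = 0, so y_E = 119/3 − (1/3)y_C.
For C: ∂π/∂y_C = 104 − 2y_C − y_E = 0 ⇒ y_C = 52 − 0.5y_E.
Solving the two reaction functions simultaneously: (1 − (−1/3)(−0.5))y_E = 119/3 − (1/3)·52, so (5/6)y_E = 67/3 and y_E = 26.8.
Then y_C = 52 − 0.5·26.8 = 38.6.
Total output: 26.8 + 38.6 = 65.4.

65.4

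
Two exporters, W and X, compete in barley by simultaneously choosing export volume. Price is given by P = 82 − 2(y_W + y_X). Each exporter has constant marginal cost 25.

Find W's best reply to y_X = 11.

Exporter W's profit: π = y_W(82 − 2(y_W + y_X)) − 25y_W.
∂π/∂y_W = 57 − 4y_W − 2y_X = 0, so y_W = 14.25 − 0.5y_X.
At y_X = 11: y_W = 14.25 − 0.5·11 = 8.75.

8.75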